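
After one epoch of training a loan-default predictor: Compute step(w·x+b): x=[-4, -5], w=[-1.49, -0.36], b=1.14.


z = (-4)·(-1.49) + (-5)·(-0.36) + 1.14
  = 8.9
step(z) = 1 (z≥0)

1


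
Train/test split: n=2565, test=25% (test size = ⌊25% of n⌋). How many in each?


Test = ⌊2565·25/100⌋ = 641
Train = 2565 - 641 = 1924

Train: 1924, Test: 641


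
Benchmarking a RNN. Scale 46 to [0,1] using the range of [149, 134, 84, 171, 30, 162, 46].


min=30, max=171
(46-30)/(171-30) = 16/141 = 0.1135

0.1135


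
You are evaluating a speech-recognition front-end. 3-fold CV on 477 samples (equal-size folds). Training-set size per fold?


Fold size = 477/3 = 159
Training per fold = 477 - 159 = 318

318


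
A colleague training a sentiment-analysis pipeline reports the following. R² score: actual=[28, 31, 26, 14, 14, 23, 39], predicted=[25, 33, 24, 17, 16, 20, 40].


ȳ = 25
SS_res = Σ(y-ŷ)² = 40
SS_tot = Σ(y-ȳ)² = 488
R² = 1 - SS_res/SS_tot = 1 - 0.082 = 0.918

0.918


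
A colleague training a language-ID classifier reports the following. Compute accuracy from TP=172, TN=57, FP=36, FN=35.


Accuracy = (TP+TN)/(TP+TN+FP+FN)
= (172+57)/(300)
= 229/300 = 76.33%

76.33%


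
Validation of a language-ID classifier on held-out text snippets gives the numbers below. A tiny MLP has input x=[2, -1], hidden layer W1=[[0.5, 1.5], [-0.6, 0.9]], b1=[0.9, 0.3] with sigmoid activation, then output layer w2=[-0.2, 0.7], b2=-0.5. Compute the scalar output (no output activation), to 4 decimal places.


z1[0] = (0.5)·(2) + (1.5)·(-1) + 0.9 = 0.4
z1[1] = (-0.6)·(2) + (0.9)·(-1) + 0.3 = -1.8
h = sigmoid(z1) = [0.5987, 0.1419]
output = (-0.2)·(0.5987) + (0.7)·(0.1419) - 0.5 = -0.5204

-0.5204


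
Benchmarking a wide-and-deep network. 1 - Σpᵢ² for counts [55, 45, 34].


Probabilities: [55/134, 45/134, 34/134] ≈ [0.4104, 0.3358, 0.2537]
Σpᵢ² = (3025 + 2025 + 1156)/134² = 6206/17956
Gini = 1 - Σpᵢ² = 1 - 6206/17956 = 0.6544

0.6544


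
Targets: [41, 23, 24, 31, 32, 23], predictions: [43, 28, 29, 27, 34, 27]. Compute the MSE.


Squared errors: (41-43)²=4, (23-28)²=25, (24-29)²=25, (31-27)²=16, (32-34)²=4, (23-27)²=16
Sum = 90
MSE = 90/6 = 15

15


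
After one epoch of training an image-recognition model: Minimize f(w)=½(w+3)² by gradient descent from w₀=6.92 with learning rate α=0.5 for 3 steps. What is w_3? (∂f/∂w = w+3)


step 1: grad = 6.92+3 = 9.92; w = 6.92 - 0.5·(9.92) = 1.96
step 2: grad = 1.96+3 = 4.96; w = 1.96 - 0.5·(4.96) = -0.52
step 3: grad = -0.52+3 = 2.48; w = -0.52 - 0.5·(2.48) = -1.76

-1.76


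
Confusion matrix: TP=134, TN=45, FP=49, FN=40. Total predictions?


Total = TP + TN + FP + FN
= 134 + 45 + 49 + 40
= 268
(Predicted positive: 183, predicted negative: 85)

268


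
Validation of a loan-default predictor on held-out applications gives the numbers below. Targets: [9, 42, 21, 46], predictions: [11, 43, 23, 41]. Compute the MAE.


Absolute errors: |9-11|=2, |42-43|=1, |21-23|=2, |46-41|=5
Sum = 10
MAE = 10/4 = 5/2

5/2


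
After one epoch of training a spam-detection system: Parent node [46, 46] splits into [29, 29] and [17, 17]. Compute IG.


Parent = [46, 46], H_parent = 1
H_left = 1 (n=58), H_right = 1 (n=34)
H_children = (58/92)·1 + (34/92)·1 = 1
IG = 1 - 1 = 0.0

0.0


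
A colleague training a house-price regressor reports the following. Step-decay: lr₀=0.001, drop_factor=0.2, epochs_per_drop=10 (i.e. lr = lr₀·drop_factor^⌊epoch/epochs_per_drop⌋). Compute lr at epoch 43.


n_drops = ⌊43/10⌋ = 4
lr = 0.001·0.2^4 = 0.001·0.0016 = 0.0000016

0.0000016


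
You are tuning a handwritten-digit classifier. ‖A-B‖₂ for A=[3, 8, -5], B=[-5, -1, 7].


d = √((3+ 5)² + (8+ 1)² + (-5-7)²)
  = √(64 + 81 + 144)
  = √289 = 17.0

17.0


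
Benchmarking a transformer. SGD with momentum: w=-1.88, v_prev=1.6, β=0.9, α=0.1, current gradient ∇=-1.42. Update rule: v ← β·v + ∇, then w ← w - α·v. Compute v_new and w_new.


v_new = 0.9·1.6 - 1.42 = 1.44 - 1.42 = 0.02
w_new = -1.88 - 0.1·0.02 = -1.88 - 0.002 = -1.882

v_new=0.02, w_new=-1.882


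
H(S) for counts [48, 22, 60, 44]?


Probabilities: [48/174, 22/174, 60/174, 44/174] ≈ [0.2759, 0.1264, 0.3448, 0.2529]
H = -((48/174)·log₂(48/174) + (22/174)·log₂(22/174) + (60/174)·log₂(60/174) + (44/174)·log₂(44/174))
  = 1.921 bits

1.921 bits


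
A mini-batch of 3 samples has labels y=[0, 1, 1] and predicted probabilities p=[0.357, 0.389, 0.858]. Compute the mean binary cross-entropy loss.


L[0] = -ln(1-0.357) = -ln(0.643) = 0.4416
L[1] = -ln(0.389) = 0.9442
L[2] = -ln(0.858) = 0.1532
mean = (0.4416 + 0.9442 + 0.1532)/3 = 0.513

0.513


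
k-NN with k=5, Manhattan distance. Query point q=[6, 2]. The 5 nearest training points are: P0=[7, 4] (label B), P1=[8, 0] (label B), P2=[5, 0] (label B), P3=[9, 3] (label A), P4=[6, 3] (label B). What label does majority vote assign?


d(q,P0) = 3  (label B)
d(q,P1) = 4  (label B)
d(q,P2) = 3  (label B)
d(q,P3) = 4  (label A)
d(q,P4) = 1  (label B)
Votes: A=1, B=4
Majority → B

B


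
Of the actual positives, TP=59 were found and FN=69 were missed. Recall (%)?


Recall = TP/(TP+FN)
= 59/(59+69)
= 59/128 = 46.09%

46.09%


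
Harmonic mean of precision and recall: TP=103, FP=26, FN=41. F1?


Precision = 103/129 = 0.7984
Recall = 103/144 = 0.7153
F1 = 2·P·R/(P+R) = 2·TP/(2·TP+FP+FN) = 206/(206+26+41) = 206/273 = 0.7546

0.7546


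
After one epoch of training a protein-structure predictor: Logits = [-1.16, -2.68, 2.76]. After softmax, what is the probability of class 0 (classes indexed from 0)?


Exponentials: e^-1.16=0.3135, e^-2.68=0.0686, e^2.76=15.7998
Sum = 16.1819
Softmax = [0.0194, 0.0042, 0.9764]
p[0] = 0.3135/16.1819 = 0.0194

0.0194


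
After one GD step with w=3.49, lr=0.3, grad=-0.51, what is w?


w_new = w - α·∇
= 3.49 - 0.3·-0.51
= 3.49 + 0.153
= 3.643

3.643


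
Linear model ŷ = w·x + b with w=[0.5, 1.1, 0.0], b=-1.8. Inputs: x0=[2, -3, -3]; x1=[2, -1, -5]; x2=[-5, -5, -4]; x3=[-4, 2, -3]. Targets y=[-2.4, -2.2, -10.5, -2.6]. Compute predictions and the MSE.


ŷ0 = (0.5)·(2) + (1.1)·(-3) + (0.0)·(-3) - 1.8 = -4.1
ŷ1 = (0.5)·(2) + (1.1)·(-1) + (0.0)·(-5) - 1.8 = -1.9
ŷ2 = (0.5)·(-5) + (1.1)·(-5) + (0.0)·(-4) - 1.8 = -9.8
ŷ3 = (0.5)·(-4) + (1.1)·(2) + (0.0)·(-3) - 1.8 = -1.6
errors² = [2.89, 0.09, 0.49, 1.0]
MSE = 4.4700/4 = 1.1175

1.1175


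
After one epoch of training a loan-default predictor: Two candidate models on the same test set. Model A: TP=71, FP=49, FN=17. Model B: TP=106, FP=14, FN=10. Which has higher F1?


Model A: P=71/120=0.5917, R=71/88=0.8068, F1=2PR/(P+R)=2TP/(2TP+FP+FN)=142/208=0.6827
Model B: P=106/120=0.8833, R=106/116=0.9138, F1=2PR/(P+R)=2TP/(2TP+FP+FN)=212/236=0.8983
0.6827 < 0.8983 → Model B

Model B


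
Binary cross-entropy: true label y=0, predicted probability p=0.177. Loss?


BCE = -[y·ln(p) + (1-y)·ln(1-p)]
= -0 - 1·ln(1-0.177)
= -ln(0.823) = 0.1948

0.1948


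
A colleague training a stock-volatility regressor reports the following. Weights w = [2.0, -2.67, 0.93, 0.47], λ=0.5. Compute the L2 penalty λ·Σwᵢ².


‖w‖₂² = (2.0)² + (-2.67)² + (0.93)² + (0.47)²
     = 4 + 7.1289 + 0.8649 + 0.2209
     = 12.2147
λ·‖w‖₂² = 0.5·12.2147 = 6.10735

6.10735


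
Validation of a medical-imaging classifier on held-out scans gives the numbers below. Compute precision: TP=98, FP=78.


Precision = TP/(TP+FP)
= 98/(98+78)
= 98/176 = 55.68%

55.68%


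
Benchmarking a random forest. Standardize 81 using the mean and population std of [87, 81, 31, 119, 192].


μ = 102, σ = 53.0961
z = (81 - 102)/53.0961 = -0.3955

-0.3955


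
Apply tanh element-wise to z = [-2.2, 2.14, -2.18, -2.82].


tanh(-2.2) = -0.9757
tanh(2.14) = 0.9727
tanh(-2.18) = -0.9748
tanh(-2.82) = -0.9929
result = [-0.9757, 0.9727, -0.9748, -0.9929]

[-0.9757, 0.9727, -0.9748, -0.9929]


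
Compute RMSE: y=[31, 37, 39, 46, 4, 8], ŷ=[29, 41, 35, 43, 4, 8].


MSE = 45/6 = 7.5
RMSE = √(45/6) = 2.7386

2.7386


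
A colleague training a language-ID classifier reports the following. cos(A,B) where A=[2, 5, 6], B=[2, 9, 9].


A·B = 2·2 + 5·9 + 6·9 = 103
‖A‖ = √65 = 8.0623, ‖B‖ = √166 = 12.8841
cos = 103/(√65·√166) = 103/√10790 = 0.9916

0.9916


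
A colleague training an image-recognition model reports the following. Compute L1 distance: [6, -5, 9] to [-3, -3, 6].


d = |6+ 3| + |-5+ 3| + |9-6|
  = 9 + 2 + 3
  = 14

14


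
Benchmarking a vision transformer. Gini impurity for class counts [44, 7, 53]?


Probabilities: [44/104, 7/104, 53/104] ≈ [0.4231, 0.0673, 0.5096]
Σpᵢ² = (1936 + 49 + 2809)/104² = 4794/10816
Gini = 1 - Σpᵢ² = 1 - 4794/10816 = 0.5568

0.5568


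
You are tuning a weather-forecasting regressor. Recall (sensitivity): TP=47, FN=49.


Recall = TP/(TP+FN)
= 47/(47+49)
= 47/96 = 48.96%

48.96%


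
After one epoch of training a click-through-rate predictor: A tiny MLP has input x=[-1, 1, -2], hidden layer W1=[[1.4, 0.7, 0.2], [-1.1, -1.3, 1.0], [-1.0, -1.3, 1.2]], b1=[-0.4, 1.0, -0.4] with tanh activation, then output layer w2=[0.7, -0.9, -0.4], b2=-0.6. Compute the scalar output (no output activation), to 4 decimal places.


z1[0] = (1.4)·(-1) + (0.7)·(1) + (0.2)·(-2) - 0.4 = -1.5
z1[1] = (-1.1)·(-1) + (-1.3)·(1) + (1.0)·(-2) + 1.0 = -1.2
z1[2] = (-1.0)·(-1) + (-1.3)·(1) + (1.2)·(-2) - 0.4 = -3.1
h = tanh(z1) = [-0.9051, -0.8337, -0.9959]
output = (0.7)·(-0.9051) + (-0.9)·(-0.8337) + (-0.4)·(-0.9959) - 0.6 = -0.0849

-0.0849


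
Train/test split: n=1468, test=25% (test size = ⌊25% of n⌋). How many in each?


Test = ⌊1468·25/100⌋ = 367
Train = 1468 - 367 = 1101

Train: 1101, Test: 367


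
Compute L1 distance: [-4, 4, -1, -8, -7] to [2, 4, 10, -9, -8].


d = |-4-2| + |4-4| + |-1-10| + |-8+ 9| + |-7+ 8|
  = 6 + 0 + 11 + 1 + 1
  = 19

19


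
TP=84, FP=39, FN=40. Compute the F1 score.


Precision = 84/123 = 0.6829
Recall = 84/124 = 0.6774
F1 = 2·P·R/(P+R) = 2·TP/(2·TP+FP+FN) = 168/(168+39+40) = 168/247 = 0.6802

0.6802


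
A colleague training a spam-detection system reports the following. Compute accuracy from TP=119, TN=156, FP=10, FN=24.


Accuracy = (TP+TN)/(TP+TN+FP+FN)
= (119+156)/(309)
= 275/309 = 89.0%

89.0%


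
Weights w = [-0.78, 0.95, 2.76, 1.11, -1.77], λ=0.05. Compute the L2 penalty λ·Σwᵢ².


‖w‖₂² = (-0.78)² + (0.95)² + (2.76)² + (1.11)² + (-1.77)²
     = 0.6084 + 0.9025 + 7.6176 + 1.2321 + 3.1329
     = 13.4935
λ·‖w‖₂² = 0.05·13.4935 = 0.674675

0.674675


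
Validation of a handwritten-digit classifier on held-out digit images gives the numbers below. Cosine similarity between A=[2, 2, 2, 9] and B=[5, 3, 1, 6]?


A·B = 2·5 + 2·3 + 2·1 + 9·6 = 72
‖A‖ = √93 = 9.6437, ‖B‖ = √71 = 8.4261
cos = 72/(√93·√71) = 72/√6603 = 0.8861

0.8861


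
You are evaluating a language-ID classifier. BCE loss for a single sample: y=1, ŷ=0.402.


BCE = -[y·ln(p) + (1-y)·ln(1-p)]
= -1·ln(0.402) - 0
= -ln(0.402) = 0.9113

0.9113


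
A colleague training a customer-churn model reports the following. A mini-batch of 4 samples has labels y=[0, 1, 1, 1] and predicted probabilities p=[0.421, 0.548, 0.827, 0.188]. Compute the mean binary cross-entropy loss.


L[0] = -ln(1-0.421) = -ln(0.579) = 0.5465
L[1] = -ln(0.548) = 0.6015
L[2] = -ln(0.827) = 0.19
L[3] = -ln(0.188) = 1.6713
mean = (0.5465 + 0.6015 + 0.19 + 1.6713)/4 = 0.7523

0.7523


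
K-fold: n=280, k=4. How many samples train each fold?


Fold size = 280/4 = 70
Training per fold = 280 - 70 = 210

210


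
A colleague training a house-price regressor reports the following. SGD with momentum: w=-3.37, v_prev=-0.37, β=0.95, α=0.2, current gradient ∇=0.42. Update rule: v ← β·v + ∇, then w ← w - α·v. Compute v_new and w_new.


v_new = 0.95·-0.37 + 0.42 = -0.3515 + 0.42 = 0.0685
w_new = -3.37 - 0.2·0.0685 = -3.37 - 0.0137 = -3.3837

v_new=0.0685, w_new=-3.3837


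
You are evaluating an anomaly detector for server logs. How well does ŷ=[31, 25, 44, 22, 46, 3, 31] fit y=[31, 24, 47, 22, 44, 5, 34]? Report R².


ȳ = 29.5714
SS_res = Σ(y-ŷ)² = 27
SS_tot = Σ(y-ȳ)² = 1225.71
R² = 1 - SS_res/SS_tot = 1 - 0.022 = 0.978

0.978


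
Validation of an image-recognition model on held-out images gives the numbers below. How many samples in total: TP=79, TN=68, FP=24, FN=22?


Total = TP + TN + FP + FN
= 79 + 68 + 24 + 22
= 193
(Predicted positive: 103, predicted negative: 90)

193


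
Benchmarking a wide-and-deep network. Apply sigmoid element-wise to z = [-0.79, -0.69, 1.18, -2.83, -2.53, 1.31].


σ(-0.79) = 1/(1+e^0.79) = 0.3122
σ(-0.69) = 1/(1+e^0.69) = 0.334
σ(1.18) = 1/(1+e^-1.18) = 0.7649
σ(-2.83) = 1/(1+e^2.83) = 0.0557
σ(-2.53) = 1/(1+e^2.53) = 0.0738
σ(1.31) = 1/(1+e^-1.31) = 0.7875
result = [0.3122, 0.334, 0.7649, 0.0557, 0.0738, 0.7875]

[0.3122, 0.334, 0.7649, 0.0557, 0.0738, 0.7875]


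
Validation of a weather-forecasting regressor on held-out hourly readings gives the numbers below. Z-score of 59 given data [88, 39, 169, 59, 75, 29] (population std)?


μ = 76.5, σ = 45.9338
z = (59 - 76.5)/45.9338 = -0.381

-0.381


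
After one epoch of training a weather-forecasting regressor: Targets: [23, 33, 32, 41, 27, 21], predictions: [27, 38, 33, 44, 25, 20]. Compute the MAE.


Absolute errors: |23-27|=4, |33-38|=5, |32-33|=1, |41-44|=3, |27-25|=2, |21-20|=1
Sum = 16
MAE = 16/6 = 8/3

8/3


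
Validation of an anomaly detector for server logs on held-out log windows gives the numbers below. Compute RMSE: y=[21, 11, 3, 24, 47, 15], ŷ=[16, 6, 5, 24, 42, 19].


MSE = 95/6 = 15.8333
RMSE = √(95/6) = 3.9791

3.9791


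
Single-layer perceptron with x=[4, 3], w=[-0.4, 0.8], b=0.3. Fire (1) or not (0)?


z = (4)·(-0.4) + (3)·(0.8) + 0.3
  = 1.1
step(z) = 1 (z≥0)

1


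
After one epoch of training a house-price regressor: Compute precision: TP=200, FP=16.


Precision = TP/(TP+FP)
= 200/(200+16)
= 200/216 = 92.59%

92.59%


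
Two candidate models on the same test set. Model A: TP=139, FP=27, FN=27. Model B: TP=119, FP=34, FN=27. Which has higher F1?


Model A: P=139/166=0.8373, R=139/166=0.8373, F1=2PR/(P+R)=2TP/(2TP+FP+FN)=278/332=0.8373
Model B: P=119/153=0.7778, R=119/146=0.8151, F1=2PR/(P+R)=2TP/(2TP+FP+FN)=238/299=0.796
0.8373 > 0.796 → Model A

Model A


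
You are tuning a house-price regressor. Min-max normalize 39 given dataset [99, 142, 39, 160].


min=39, max=160
(39-39)/(160-39) = 0/121 = 0.0

0.0


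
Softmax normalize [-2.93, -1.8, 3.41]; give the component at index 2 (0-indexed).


Exponentials: e^-2.93=0.0534, e^-1.8=0.1653, e^3.41=30.2652
Sum = 30.4839
Softmax = [0.0018, 0.0054, 0.9928]
p[2] = 30.2652/30.4839 = 0.9928

0.9928


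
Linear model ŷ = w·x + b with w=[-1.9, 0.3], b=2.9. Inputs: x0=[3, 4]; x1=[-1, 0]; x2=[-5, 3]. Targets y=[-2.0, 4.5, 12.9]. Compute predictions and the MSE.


ŷ0 = (-1.9)·(3) + (0.3)·(4) + 2.9 = -1.6
ŷ1 = (-1.9)·(-1) + (0.3)·(0) + 2.9 = 4.8
ŷ2 = (-1.9)·(-5) + (0.3)·(3) + 2.9 = 13.3
errors² = [0.16, 0.09, 0.16]
MSE = 0.4100/3 = 0.1367

0.1367


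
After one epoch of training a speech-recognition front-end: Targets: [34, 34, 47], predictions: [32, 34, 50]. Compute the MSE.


Squared errors: (34-32)²=4, (34-34)²=0, (47-50)²=9
Sum = 13
MSE = 13/3 = 13/3

13/3


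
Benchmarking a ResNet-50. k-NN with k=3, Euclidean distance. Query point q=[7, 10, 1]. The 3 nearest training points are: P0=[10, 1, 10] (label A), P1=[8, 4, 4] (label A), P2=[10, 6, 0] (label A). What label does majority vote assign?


d(q,P0) = 13.0767  (label A)
d(q,P1) = 6.7823  (label A)
d(q,P2) = 5.099  (label A)
Votes: A=3, B=0
Majority → A

A


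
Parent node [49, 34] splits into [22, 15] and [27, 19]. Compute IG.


Parent = [49, 34], H_parent = 0.9763
H_left = 0.974 (n=37), H_right = 0.9781 (n=46)
H_children = (37/83)·0.974 + (46/83)·0.9781 = 0.9763
IG = 0.9763 - 0.9763 = 0.0

0.0


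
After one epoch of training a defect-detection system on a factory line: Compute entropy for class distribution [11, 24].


Probabilities: [11/35, 24/35] ≈ [0.3143, 0.6857]
H = -((11/35)·log₂(11/35) + (24/35)·log₂(24/35))
  = 0.8981 bits

0.8981 bits


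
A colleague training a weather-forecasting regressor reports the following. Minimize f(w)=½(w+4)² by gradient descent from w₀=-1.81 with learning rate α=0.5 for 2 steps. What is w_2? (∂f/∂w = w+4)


step 1: grad = -1.81+4 = 2.19; w = -1.81 - 0.5·(2.19) = -2.905
step 2: grad = -2.905+4 = 1.095; w = -2.905 - 0.5·(1.095) = -3.4525

-3.4525


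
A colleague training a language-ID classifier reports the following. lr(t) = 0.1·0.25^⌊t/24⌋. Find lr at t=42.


n_drops = ⌊42/24⌋ = 1
lr = 0.1·0.25^1 = 0.1·0.25 = 0.025

0.025


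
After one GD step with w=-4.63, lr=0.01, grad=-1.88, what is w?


w_new = w - α·∇
= -4.63 - 0.01·-1.88
= -4.63 + 0.0188
= -4.6112

-4.6112


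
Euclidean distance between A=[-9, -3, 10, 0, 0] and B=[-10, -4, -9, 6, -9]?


d = √((-9+ 10)² + (-3+ 4)² + (10+ 9)² + (0-6)² + (0+ 9)²)
  = √(1 + 1 + 361 + 36 + 81)
  = √480 = 21.9089

21.9089


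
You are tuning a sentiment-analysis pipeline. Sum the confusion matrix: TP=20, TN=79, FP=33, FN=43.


Total = TP + TN + FP + FN
= 20 + 79 + 33 + 43
= 175
(Predicted positive: 53, predicted negative: 122)

175


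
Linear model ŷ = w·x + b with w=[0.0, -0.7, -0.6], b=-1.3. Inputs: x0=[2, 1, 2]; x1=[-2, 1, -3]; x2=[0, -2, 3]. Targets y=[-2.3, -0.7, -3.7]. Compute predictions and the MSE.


ŷ0 = (0.0)·(2) + (-0.7)·(1) + (-0.6)·(2) - 1.3 = -3.2
ŷ1 = (0.0)·(-2) + (-0.7)·(1) + (-0.6)·(-3) - 1.3 = -0.2
ŷ2 = (0.0)·(0) + (-0.7)·(-2) + (-0.6)·(3) - 1.3 = -1.7
errors² = [0.81, 0.25, 4.0]
MSE = 5.0600/3 = 1.6867

1.6867


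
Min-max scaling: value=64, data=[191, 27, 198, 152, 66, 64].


min=27, max=198
(64-27)/(198-27) = 37/171 = 0.2164

0.2164


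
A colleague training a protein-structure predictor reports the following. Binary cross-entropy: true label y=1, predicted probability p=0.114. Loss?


BCE = -[y·ln(p) + (1-y)·ln(1-p)]
= -1·ln(0.114) - 0
= -ln(0.114) = 2.1716

2.1716


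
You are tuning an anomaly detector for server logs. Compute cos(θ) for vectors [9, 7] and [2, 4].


A·B = 9·2 + 7·4 = 46
‖A‖ = √130 = 11.4018, ‖B‖ = √20 = 4.4721
cos = 46/(√130·√20) = 46/√2600 = 0.9021

0.9021


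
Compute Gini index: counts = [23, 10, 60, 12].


Probabilities: [23/105, 10/105, 60/105, 12/105] ≈ [0.219, 0.0952, 0.5714, 0.1143]
Σpᵢ² = (529 + 100 + 3600 + 144)/105² = 4373/11025
Gini = 1 - Σpᵢ² = 1 - 4373/11025 = 0.6034

0.6034


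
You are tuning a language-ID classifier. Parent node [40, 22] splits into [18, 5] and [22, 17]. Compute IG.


Parent = [40, 22], H_parent = 0.9383
H_left = 0.7554 (n=23), H_right = 0.9881 (n=39)
H_children = (23/62)·0.7554 + (39/62)·0.9881 = 0.9018
IG = 0.9383 - 0.9018 = 0.0365

0.0365


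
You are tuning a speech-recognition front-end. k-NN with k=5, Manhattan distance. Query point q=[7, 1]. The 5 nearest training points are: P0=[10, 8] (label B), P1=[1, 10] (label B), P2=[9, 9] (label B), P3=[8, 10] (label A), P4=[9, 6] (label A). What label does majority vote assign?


d(q,P0) = 10  (label B)
d(q,P1) = 15  (label B)
d(q,P2) = 10  (label B)
d(q,P3) = 10  (label A)
d(q,P4) = 7  (label A)
Votes: A=2, B=3
Majority → B

B


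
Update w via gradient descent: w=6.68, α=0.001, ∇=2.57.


w_new = w - α·∇
= 6.68 - 0.001·2.57
= 6.68 - 0.00257
= 6.67743

6.67743


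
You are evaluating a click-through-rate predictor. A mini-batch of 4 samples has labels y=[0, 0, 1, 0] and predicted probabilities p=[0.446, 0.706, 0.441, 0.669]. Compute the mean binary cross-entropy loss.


L[0] = -ln(1-0.446) = -ln(0.554) = 0.5906
L[1] = -ln(1-0.706) = -ln(0.294) = 1.2242
L[2] = -ln(0.441) = 0.8187
L[3] = -ln(1-0.669) = -ln(0.331) = 1.1056
mean = (0.5906 + 1.2242 + 0.8187 + 1.1056)/4 = 0.9348

0.9348


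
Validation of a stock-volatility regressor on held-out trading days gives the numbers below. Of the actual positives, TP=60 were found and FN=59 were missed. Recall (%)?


Recall = TP/(TP+FN)
= 60/(60+59)
= 60/119 = 50.42%

50.42%


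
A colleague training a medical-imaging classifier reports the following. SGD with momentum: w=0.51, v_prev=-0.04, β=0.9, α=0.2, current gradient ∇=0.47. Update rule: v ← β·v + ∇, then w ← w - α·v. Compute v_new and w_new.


v_new = 0.9·-0.04 + 0.47 = -0.036 + 0.47 = 0.434
w_new = 0.51 - 0.2·0.434 = 0.51 - 0.0868 = 0.4232

v_new=0.434, w_new=0.4232


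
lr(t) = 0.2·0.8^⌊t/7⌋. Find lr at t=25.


n_drops = ⌊25/7⌋ = 3
lr = 0.2·0.8^3 = 0.2·0.512 = 0.1024

0.1024


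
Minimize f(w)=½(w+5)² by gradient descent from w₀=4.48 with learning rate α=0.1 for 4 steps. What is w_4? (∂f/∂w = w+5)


step 1: grad = 4.48+5 = 9.48; w = 4.48 - 0.1·(9.48) = 3.532
step 2: grad = 3.532+5 = 8.532; w = 3.532 - 0.1·(8.532) = 2.6788
step 3: grad = 2.6788+5 = 7.6788; w = 2.6788 - 0.1·(7.6788) = 1.91092
step 4: grad = 1.91092+5 = 6.91092; w = 1.91092 - 0.1·(6.91092) = 1.219828

1.219828


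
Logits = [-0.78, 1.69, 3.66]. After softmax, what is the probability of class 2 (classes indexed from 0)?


Exponentials: e^-0.78=0.4584, e^1.69=5.4195, e^3.66=38.8613
Sum = 44.7392
Softmax = [0.0102, 0.1211, 0.8686]
p[2] = 38.8613/44.7392 = 0.8686

0.8686


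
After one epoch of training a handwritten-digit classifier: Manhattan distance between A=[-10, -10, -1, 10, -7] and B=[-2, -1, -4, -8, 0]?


d = |-10+ 2| + |-10+ 1| + |-1+ 4| + |10+ 8| + |-7-0|
  = 8 + 9 + 3 + 18 + 7
  = 45

45


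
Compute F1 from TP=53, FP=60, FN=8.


Precision = 53/113 = 0.469
Recall = 53/61 = 0.8689
F1 = 2·P·R/(P+R) = 2·TP/(2·TP+FP+FN) = 106/(106+60+8) = 106/174 = 0.6092

0.6092


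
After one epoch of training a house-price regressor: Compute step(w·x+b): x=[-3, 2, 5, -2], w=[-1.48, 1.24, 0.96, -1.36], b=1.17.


z = (-3)·(-1.48) + (2)·(1.24) + (5)·(0.96) + (-2)·(-1.36) + 1.17
  = 15.61
step(z) = 1 (z≥0)

1


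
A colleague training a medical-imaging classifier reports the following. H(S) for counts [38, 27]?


Probabilities: [38/65, 27/65] ≈ [0.5846, 0.4154]
H = -((38/65)·log₂(38/65) + (27/65)·log₂(27/65))
  = 0.9792 bits

0.9792 bits


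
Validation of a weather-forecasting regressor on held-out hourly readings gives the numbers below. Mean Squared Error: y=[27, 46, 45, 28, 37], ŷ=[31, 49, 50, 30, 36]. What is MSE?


Squared errors: (27-31)²=16, (46-49)²=9, (45-50)²=25, (28-30)²=4, (37-36)²=1
Sum = 55
MSE = 55/5 = 11

11


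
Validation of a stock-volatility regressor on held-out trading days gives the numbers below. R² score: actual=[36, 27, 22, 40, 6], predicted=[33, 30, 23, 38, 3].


ȳ = 26.2
SS_res = Σ(y-ŷ)² = 32
SS_tot = Σ(y-ȳ)² = 712.8
R² = 1 - SS_res/SS_tot = 1 - 0.0449 = 0.9551

0.9551


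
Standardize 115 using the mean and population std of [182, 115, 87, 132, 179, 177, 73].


μ = 135, σ = 42.2002
z = (115 - 135)/42.2002 = -0.4739

-0.4739


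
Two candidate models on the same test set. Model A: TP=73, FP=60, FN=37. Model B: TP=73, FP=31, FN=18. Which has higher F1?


Model A: P=73/133=0.5489, R=73/110=0.6636, F1=2PR/(P+R)=2TP/(2TP+FP+FN)=146/243=0.6008
Model B: P=73/104=0.7019, R=73/91=0.8022, F1=2PR/(P+R)=2TP/(2TP+FP+FN)=146/195=0.7487
0.6008 < 0.7487 → Model B

Model B


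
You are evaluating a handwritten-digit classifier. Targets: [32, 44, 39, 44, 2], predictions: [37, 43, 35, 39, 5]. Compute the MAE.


Absolute errors: |32-37|=5, |44-43|=1, |39-35|=4, |44-39|=5, |2-5|=3
Sum = 18
MAE = 18/5 = 18/5

18/5


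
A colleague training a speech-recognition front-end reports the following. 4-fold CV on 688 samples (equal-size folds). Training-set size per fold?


Fold size = 688/4 = 172
Training per fold = 688 - 172 = 516

516


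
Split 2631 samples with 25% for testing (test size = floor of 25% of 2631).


Test = ⌊2631·25/100⌋ = 657
Train = 2631 - 657 = 1974

Train: 1974, Test: 657


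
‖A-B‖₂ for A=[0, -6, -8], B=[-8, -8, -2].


d = √((0+ 8)² + (-6+ 8)² + (-8+ 2)²)
  = √(64 + 4 + 36)
  = √104 = 10.198

10.198


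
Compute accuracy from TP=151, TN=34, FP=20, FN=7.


Accuracy = (TP+TN)/(TP+TN+FP+FN)
= (151+34)/(212)
= 185/212 = 87.26%

87.26%


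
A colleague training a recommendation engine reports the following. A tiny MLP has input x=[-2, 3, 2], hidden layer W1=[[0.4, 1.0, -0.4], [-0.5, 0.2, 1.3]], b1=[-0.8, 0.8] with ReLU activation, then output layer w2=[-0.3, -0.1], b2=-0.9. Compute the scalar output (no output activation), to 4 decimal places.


z1[0] = (0.4)·(-2) + (1.0)·(3) + (-0.4)·(2) - 0.8 = 0.6
z1[1] = (-0.5)·(-2) + (0.2)·(3) + (1.3)·(2) + 0.8 = 5.0
h = ReLU(z1) = [0.6, 5.0]
output = (-0.3)·(0.6) + (-0.1)·(5.0) - 0.9 = -1.58

-1.58


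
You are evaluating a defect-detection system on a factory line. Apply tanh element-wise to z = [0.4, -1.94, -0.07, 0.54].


tanh(0.4) = 0.3799
tanh(-1.94) = -0.9595
tanh(-0.07) = -0.0699
tanh(0.54) = 0.493
result = [0.3799, -0.9595, -0.0699, 0.493]

[0.3799, -0.9595, -0.0699, 0.493]


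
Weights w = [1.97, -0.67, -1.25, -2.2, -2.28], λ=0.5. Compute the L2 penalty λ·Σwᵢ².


‖w‖₂² = (1.97)² + (-0.67)² + (-1.25)² + (-2.2)² + (-2.28)²
     = 3.8809 + 0.4489 + 1.5625 + 4.84 + 5.1984
     = 15.9307
λ·‖w‖₂² = 0.5·15.9307 = 7.96535

7.96535


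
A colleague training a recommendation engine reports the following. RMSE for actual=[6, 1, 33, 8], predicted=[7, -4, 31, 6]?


MSE = 34/4 = 8.5
RMSE = √(34/4) = 2.9155

2.9155


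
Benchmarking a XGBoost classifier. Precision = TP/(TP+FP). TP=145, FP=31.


Precision = TP/(TP+FP)
= 145/(145+31)
= 145/176 = 82.39%

82.39%


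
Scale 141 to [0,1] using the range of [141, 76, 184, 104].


min=76, max=184
(141-76)/(184-76) = 65/108 = 0.6019

0.6019


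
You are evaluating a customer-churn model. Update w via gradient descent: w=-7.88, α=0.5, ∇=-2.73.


w_new = w - α·∇
= -7.88 - 0.5·-2.73
= -7.88 + 1.365
= -6.515

-6.515


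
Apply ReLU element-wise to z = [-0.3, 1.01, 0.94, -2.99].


ReLU(-0.3) = max(0, -0.3) = 0.0
ReLU(1.01) = max(0, 1.01) = 1.01
ReLU(0.94) = max(0, 0.94) = 0.94
ReLU(-2.99) = max(0, -2.99) = 0.0
result = [0.0, 1.01, 0.94, 0.0]

[0.0, 1.01, 0.94, 0.0]


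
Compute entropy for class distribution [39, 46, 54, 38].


Probabilities: [39/177, 46/177, 54/177, 38/177] ≈ [0.2203, 0.2599, 0.3051, 0.2147]
H = -((39/177)·log₂(39/177) + (46/177)·log₂(46/177) + (54/177)·log₂(54/177) + (38/177)·log₂(38/177))
  = 1.9851 bits

1.9851 bits


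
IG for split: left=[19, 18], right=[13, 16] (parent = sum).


Parent = [32, 34], H_parent = 0.9993
H_left = 0.9995 (n=37), H_right = 0.9923 (n=29)
H_children = (37/66)·0.9995 + (29/66)·0.9923 = 0.9963
IG = 0.9993 - 0.9963 = 0.003

0.003


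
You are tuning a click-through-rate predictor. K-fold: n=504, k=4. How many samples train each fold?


Fold size = 504/4 = 126
Training per fold = 504 - 126 = 378

378


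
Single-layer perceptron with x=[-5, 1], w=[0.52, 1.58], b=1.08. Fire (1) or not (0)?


z = (-5)·(0.52) + (1)·(1.58) + 1.08
  = 0.06
step(z) = 1 (z≥0)

1


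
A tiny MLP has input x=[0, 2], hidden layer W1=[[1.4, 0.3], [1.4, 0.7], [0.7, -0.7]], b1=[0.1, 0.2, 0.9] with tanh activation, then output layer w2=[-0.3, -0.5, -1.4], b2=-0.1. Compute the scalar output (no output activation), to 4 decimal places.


z1[0] = (1.4)·(0) + (0.3)·(2) + 0.1 = 0.7
z1[1] = (1.4)·(0) + (0.7)·(2) + 0.2 = 1.6
z1[2] = (0.7)·(0) + (-0.7)·(2) + 0.9 = -0.5
h = tanh(z1) = [0.6044, 0.9217, -0.4621]
output = (-0.3)·(0.6044) + (-0.5)·(0.9217) + (-1.4)·(-0.4621) - 0.1 = -0.0952

-0.0952


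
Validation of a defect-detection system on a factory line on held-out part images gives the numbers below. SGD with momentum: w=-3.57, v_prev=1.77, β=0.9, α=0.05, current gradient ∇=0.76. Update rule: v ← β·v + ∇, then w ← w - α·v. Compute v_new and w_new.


v_new = 0.9·1.77 + 0.76 = 1.593 + 0.76 = 2.353
w_new = -3.57 - 0.05·2.353 = -3.57 - 0.11765 = -3.68765

v_new=2.353, w_new=-3.68765


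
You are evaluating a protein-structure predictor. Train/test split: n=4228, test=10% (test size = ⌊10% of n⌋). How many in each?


Test = ⌊4228·10/100⌋ = 422
Train = 4228 - 422 = 3806

Train: 3806, Test: 422


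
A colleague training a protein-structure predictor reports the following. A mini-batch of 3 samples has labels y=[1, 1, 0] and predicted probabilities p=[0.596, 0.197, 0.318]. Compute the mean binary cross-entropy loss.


L[0] = -ln(0.596) = 0.5175
L[1] = -ln(0.197) = 1.6246
L[2] = -ln(1-0.318) = -ln(0.682) = 0.3827
mean = (0.5175 + 1.6246 + 0.3827)/3 = 0.8416

0.8416


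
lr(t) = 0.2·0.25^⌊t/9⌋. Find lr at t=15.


n_drops = ⌊15/9⌋ = 1
lr = 0.2·0.25^1 = 0.2·0.25 = 0.05

0.05


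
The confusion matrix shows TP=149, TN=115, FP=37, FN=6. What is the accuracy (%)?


Accuracy = (TP+TN)/(TP+TN+FP+FN)
= (149+115)/(307)
= 264/307 = 85.99%

85.99%


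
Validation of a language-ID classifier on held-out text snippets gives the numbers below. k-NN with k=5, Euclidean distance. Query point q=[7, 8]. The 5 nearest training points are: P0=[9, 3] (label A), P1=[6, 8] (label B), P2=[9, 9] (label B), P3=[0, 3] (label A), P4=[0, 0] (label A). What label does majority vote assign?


d(q,P0) = 5.3852  (label A)
d(q,P1) = 1.0  (label B)
d(q,P2) = 2.2361  (label B)
d(q,P3) = 8.6023  (label A)
d(q,P4) = 10.6301  (label A)
Votes: A=3, B=2
Majority → A

A


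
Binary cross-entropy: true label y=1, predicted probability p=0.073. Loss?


BCE = -[y·ln(p) + (1-y)·ln(1-p)]
= -1·ln(0.073) - 0
= -ln(0.073) = 2.6173

2.6173


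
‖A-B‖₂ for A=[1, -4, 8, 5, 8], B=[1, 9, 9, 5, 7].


d = √((1-1)² + (-4-9)² + (8-9)² + (5-5)² + (8-7)²)
  = √(0 + 169 + 1 + 0 + 1)
  = √171 = 13.0767

13.0767


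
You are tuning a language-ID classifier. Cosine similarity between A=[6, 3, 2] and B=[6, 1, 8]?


A·B = 6·6 + 3·1 + 2·8 = 55
‖A‖ = √49 = 7, ‖B‖ = √101 = 10.0499
cos = 55/(√49·√101) = 55/√4949 = 0.7818

0.7818


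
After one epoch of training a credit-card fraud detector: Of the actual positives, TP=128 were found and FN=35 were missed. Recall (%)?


Recall = TP/(TP+FN)
= 128/(128+35)
= 128/163 = 78.53%

78.53%


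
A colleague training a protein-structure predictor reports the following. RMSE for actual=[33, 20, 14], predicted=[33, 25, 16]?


MSE = 29/3 = 9.6667
RMSE = √(29/3) = 3.1091

3.1091


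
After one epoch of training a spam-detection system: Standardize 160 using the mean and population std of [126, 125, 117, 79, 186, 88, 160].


μ = 125.8571, σ = 34.8279
z = (160 - 125.8571)/34.8279 = 0.9803

0.9803


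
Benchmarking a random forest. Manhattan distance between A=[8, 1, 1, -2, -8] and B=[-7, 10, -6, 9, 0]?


d = |8+ 7| + |1-10| + |1+ 6| + |-2-9| + |-8-0|
  = 15 + 9 + 7 + 11 + 8
  = 50

50


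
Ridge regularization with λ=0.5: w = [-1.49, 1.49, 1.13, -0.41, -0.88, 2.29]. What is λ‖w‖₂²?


‖w‖₂² = (-1.49)² + (1.49)² + (1.13)² + (-0.41)² + (-0.88)² + (2.29)²
     = 2.2201 + 2.2201 + 1.2769 + 0.1681 + 0.7744 + 5.2441
     = 11.9037
λ·‖w‖₂² = 0.5·11.9037 = 5.95185

5.95185


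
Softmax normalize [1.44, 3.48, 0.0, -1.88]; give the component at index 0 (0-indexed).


Exponentials: e^1.44=4.2207, e^3.48=32.4597, e^0.0=1, e^-1.88=0.1526
Sum = 37.833
Softmax = [0.1116, 0.858, 0.0264, 0.004]
p[0] = 4.2207/37.833 = 0.1116

0.1116


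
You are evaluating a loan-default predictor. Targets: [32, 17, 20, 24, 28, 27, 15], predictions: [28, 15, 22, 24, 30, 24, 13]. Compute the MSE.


Squared errors: (32-28)²=16, (17-15)²=4, (20-22)²=4, (24-24)²=0, (28-30)²=4, (27-24)²=9, (15-13)²=4
Sum = 41
MSE = 41/7 = 41/7

41/7


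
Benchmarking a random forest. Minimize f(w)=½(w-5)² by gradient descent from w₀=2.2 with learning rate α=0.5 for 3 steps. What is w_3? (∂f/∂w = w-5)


step 1: grad = 2.2-5 = -2.8; w = 2.2 - 0.5·(-2.8) = 3.6
step 2: grad = 3.6-5 = -1.4; w = 3.6 - 0.5·(-1.4) = 4.3
step 3: grad = 4.3-5 = -0.7; w = 4.3 - 0.5·(-0.7) = 4.65

4.65


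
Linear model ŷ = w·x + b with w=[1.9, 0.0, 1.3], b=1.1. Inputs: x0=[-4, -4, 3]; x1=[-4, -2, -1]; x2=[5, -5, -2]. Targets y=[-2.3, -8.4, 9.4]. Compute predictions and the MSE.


ŷ0 = (1.9)·(-4) + (0.0)·(-4) + (1.3)·(3) + 1.1 = -2.6
ŷ1 = (1.9)·(-4) + (0.0)·(-2) + (1.3)·(-1) + 1.1 = -7.8
ŷ2 = (1.9)·(5) + (0.0)·(-5) + (1.3)·(-2) + 1.1 = 8.0
errors² = [0.09, 0.36, 1.96]
MSE = 2.4100/3 = 0.8033

0.8033


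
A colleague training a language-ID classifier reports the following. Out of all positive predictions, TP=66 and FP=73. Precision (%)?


Precision = TP/(TP+FP)
= 66/(66+73)
= 66/139 = 47.48%

47.48%


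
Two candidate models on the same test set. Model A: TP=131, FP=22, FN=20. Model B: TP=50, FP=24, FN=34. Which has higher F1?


Model A: P=131/153=0.8562, R=131/151=0.8675, F1=2PR/(P+R)=2TP/(2TP+FP+FN)=262/304=0.8618
Model B: P=50/74=0.6757, R=50/84=0.5952, F1=2PR/(P+R)=2TP/(2TP+FP+FN)=100/158=0.6329
0.8618 > 0.6329 → Model A

Model A


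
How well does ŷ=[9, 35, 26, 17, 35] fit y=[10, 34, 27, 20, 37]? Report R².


ȳ = 25.6
SS_res = Σ(y-ŷ)² = 16
SS_tot = Σ(y-ȳ)² = 477.2
R² = 1 - SS_res/SS_tot = 1 - 0.0335 = 0.9665

0.9665


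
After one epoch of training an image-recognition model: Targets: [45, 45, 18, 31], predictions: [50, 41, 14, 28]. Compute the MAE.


Absolute errors: |45-50|=5, |45-41|=4, |18-14|=4, |31-28|=3
Sum = 16
MAE = 16/4 = 4

4


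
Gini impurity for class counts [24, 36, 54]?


Probabilities: [24/114, 36/114, 54/114] ≈ [0.2105, 0.3158, 0.4737]
Σpᵢ² = (576 + 1296 + 2916)/114² = 4788/12996
Gini = 1 - Σpᵢ² = 1 - 4788/12996 = 0.6316

0.6316


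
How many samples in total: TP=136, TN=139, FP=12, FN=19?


Total = TP + TN + FP + FN
= 136 + 139 + 12 + 19
= 306
(Predicted positive: 148, predicted negative: 158)

306


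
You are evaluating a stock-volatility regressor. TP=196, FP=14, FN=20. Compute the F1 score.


Precision = 196/210 = 0.9333
Recall = 196/216 = 0.9074
F1 = 2·P·R/(P+R) = 2·TP/(2·TP+FP+FN) = 392/(392+14+20) = 392/426 = 0.9202

0.9202


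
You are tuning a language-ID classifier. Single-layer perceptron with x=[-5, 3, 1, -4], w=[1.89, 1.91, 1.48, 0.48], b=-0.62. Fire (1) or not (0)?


z = (-5)·(1.89) + (3)·(1.91) + (1)·(1.48) + (-4)·(0.48) - 0.62
  = -4.78
step(z) = 0 (z<0)

0


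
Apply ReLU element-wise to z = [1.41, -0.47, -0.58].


ReLU(1.41) = max(0, 1.41) = 1.41
ReLU(-0.47) = max(0, -0.47) = 0.0
ReLU(-0.58) = max(0, -0.58) = 0.0
result = [1.41, 0.0, 0.0]

[1.41, 0.0, 0.0]


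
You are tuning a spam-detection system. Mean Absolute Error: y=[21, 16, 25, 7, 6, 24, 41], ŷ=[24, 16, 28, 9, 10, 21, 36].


Absolute errors: |21-24|=3, |16-16|=0, |25-28|=3, |7-9|=2, |6-10|=4, |24-21|=3, |41-36|=5
Sum = 20
MAE = 20/7 = 20/7

20/7


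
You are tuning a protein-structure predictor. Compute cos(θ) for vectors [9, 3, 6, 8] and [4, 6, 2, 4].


A·B = 9·4 + 3·6 + 6·2 + 8·4 = 98
‖A‖ = √190 = 13.784, ‖B‖ = √72 = 8.4853
cos = 98/(√190·√72) = 98/√13680 = 0.8379

0.8379


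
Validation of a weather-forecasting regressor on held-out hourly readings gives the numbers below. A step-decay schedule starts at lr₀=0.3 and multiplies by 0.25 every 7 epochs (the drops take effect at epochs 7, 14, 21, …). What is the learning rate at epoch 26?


n_drops = ⌊26/7⌋ = 3
lr = 0.3·0.25^3 = 0.3·0.015625 = 0.0046875

0.0046875


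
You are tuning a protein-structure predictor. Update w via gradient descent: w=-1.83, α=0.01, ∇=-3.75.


w_new = w - α·∇
= -1.83 - 0.01·-3.75
= -1.83 + 0.0375
= -1.7925

-1.7925


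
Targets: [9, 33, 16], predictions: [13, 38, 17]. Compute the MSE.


Squared errors: (9-13)²=16, (33-38)²=25, (16-17)²=1
Sum = 42
MSE = 42/3 = 14

14


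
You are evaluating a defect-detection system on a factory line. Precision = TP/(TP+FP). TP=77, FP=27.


Precision = TP/(TP+FP)
= 77/(77+27)
= 77/104 = 74.04%

74.04%


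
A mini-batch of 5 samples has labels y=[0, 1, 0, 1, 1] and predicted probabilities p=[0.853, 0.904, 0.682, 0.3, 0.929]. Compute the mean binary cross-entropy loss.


L[0] = -ln(1-0.853) = -ln(0.147) = 1.9173
L[1] = -ln(0.904) = 0.1009
L[2] = -ln(1-0.682) = -ln(0.318) = 1.1457
L[3] = -ln(0.3) = 1.204
L[4] = -ln(0.929) = 0.0736
mean = (1.9173 + 0.1009 + 1.1457 + 1.204 + 0.0736)/5 = 0.8883

0.8883


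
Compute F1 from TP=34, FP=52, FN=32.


Precision = 34/86 = 0.3953
Recall = 34/66 = 0.5152
F1 = 2·P·R/(P+R) = 2·TP/(2·TP+FP+FN) = 68/(68+52+32) = 68/152 = 0.4474

0.4474


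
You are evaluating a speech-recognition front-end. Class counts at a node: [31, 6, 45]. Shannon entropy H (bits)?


Probabilities: [31/82, 6/82, 45/82] ≈ [0.378, 0.0732, 0.5488]
H = -((31/82)·log₂(31/82) + (6/82)·log₂(6/82) + (45/82)·log₂(45/82))
  = 1.2817 bits

1.2817 bits


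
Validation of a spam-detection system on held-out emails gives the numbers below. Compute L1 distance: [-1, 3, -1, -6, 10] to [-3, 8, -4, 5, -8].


d = |-1+ 3| + |3-8| + |-1+ 4| + |-6-5| + |10+ 8|
  = 2 + 5 + 3 + 11 + 18
  = 39

39


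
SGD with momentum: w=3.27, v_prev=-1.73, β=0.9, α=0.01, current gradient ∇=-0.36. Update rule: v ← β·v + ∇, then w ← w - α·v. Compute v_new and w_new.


v_new = 0.9·-1.73 - 0.36 = -1.557 - 0.36 = -1.917
w_new = 3.27 - 0.01·-1.917 = 3.27 + 0.01917 = 3.28917

v_new=-1.917, w_new=3.28917


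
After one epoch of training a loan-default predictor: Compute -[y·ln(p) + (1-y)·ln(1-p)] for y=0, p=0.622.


BCE = -[y·ln(p) + (1-y)·ln(1-p)]
= -0 - 1·ln(1-0.622)
= -ln(0.378) = 0.9729

0.9729


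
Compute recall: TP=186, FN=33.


Recall = TP/(TP+FN)
= 186/(186+33)
= 186/219 = 84.93%

84.93%


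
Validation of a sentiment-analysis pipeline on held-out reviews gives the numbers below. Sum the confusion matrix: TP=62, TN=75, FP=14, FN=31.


Total = TP + TN + FP + FN
= 62 + 75 + 14 + 31
= 182
(Predicted positive: 76, predicted negative: 106)

182


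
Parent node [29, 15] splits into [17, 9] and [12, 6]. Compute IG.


Parent = [29, 15], H_parent = 0.9257
H_left = 0.9306 (n=26), H_right = 0.9183 (n=18)
H_children = (26/44)·0.9306 + (18/44)·0.9183 = 0.9256
IG = 0.9257 - 0.9256 = 0.0001

0.0001


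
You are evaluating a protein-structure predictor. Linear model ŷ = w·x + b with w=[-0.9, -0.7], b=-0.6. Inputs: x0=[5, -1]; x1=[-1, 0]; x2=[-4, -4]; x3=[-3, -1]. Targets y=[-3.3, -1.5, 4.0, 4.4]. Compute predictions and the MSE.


ŷ0 = (-0.9)·(5) + (-0.7)·(-1) - 0.6 = -4.4
ŷ1 = (-0.9)·(-1) + (-0.7)·(0) - 0.6 = 0.3
ŷ2 = (-0.9)·(-4) + (-0.7)·(-4) - 0.6 = 5.8
ŷ3 = (-0.9)·(-3) + (-0.7)·(-1) - 0.6 = 2.8
errors² = [1.21, 3.24, 3.24, 2.56]
MSE = 10.2500/4 = 2.5625

2.5625


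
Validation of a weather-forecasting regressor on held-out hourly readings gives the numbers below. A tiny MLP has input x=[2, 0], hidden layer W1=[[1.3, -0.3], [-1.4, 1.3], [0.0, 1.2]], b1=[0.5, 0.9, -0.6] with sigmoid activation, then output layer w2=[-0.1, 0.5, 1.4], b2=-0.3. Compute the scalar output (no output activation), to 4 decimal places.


z1[0] = (1.3)·(2) + (-0.3)·(0) + 0.5 = 3.1
z1[1] = (-1.4)·(2) + (1.3)·(0) + 0.9 = -1.9
z1[2] = (0.0)·(2) + (1.2)·(0) - 0.6 = -0.6
h = sigmoid(z1) = [0.9569, 0.1301, 0.3543]
output = (-0.1)·(0.9569) + (0.5)·(0.1301) + (1.4)·(0.3543) - 0.3 = 0.1654

0.1654
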